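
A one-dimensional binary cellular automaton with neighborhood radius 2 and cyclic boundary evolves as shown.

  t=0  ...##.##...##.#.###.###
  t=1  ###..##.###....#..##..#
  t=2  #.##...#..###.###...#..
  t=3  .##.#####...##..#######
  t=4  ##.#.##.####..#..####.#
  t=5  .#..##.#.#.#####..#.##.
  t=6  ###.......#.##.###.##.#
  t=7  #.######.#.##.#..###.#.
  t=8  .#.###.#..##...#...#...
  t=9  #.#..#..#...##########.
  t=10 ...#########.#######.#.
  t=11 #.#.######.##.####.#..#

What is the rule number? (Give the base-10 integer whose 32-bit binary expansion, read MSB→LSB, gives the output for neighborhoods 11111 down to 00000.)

3142028061

  ##### -> #   bit 31 = 1  t=3,i=6
  ####. -> .   bit 30 = 0  t=1,i=1
  ###.# -> #   bit 29 = 1  t=0,i=18
  ###.. -> #   bit 28 = 1  t=0,i=22
  ##.## -> #   bit 27 = 1  t=0,i=5
  ##.#. -> .   bit 26 = 0  t=0,i=13
  ##..# -> #   bit 25 = 1  t=1,i=3
  ##... -> #   bit 24 = 1  t=0,i=0
  #.### -> .   bit 23 = 0  t=0,i=16
  #.##. -> #   bit 22 = 1  t=0,i=6
  #.#.# -> .   bit 21 = 0  t=0,i=14
  #.#.. -> .   bit 20 = 0  t=7,i=14
  #..## -> .   bit 19 = 0  t=1,i=4
  #..#. -> #   bit 18 = 1  t=2,i=22
  #...# -> #   bit 17 = 1  t=0,i=1
  #.... -> #   bit 16 = 1  t=1,i=12
  .#### -> #   bit 15 = 1  t=1,i=0
  .###. -> .   bit 14 = 0  t=0,i=17
  .##.# -> .   bit 13 = 0  t=0,i=4
  .##.. -> .   bit 12 = 0  t=0,i=7
  .#.## -> #   bit 11 = 1  t=0,i=15
  .#.#. -> .   bit 10 = 0  t=5,i=8
  .#..# -> #   bit 9 = 1  t=1,i=16
  .#... -> #   bit 8 = 1  t=8,i=16
  ..### -> .   bit 7 = 0  t=1,i=22
  ..##. -> .   bit 6 = 0  t=0,i=3
  ..#.# -> .   bit 5 = 0  t=2,i=0
  ..#.. -> #   bit 4 = 1  t=1,i=15
  ...## -> #   bit 3 = 1  t=0,i=2
  ...#. -> #   bit 2 = 1  t=1,i=14
  ....# -> .   bit 1 = 0  t=1,i=13
  ..... -> #   bit 0 = 1  t=6,i=5
  bits 10111011010001111000101100011101 = 3142028061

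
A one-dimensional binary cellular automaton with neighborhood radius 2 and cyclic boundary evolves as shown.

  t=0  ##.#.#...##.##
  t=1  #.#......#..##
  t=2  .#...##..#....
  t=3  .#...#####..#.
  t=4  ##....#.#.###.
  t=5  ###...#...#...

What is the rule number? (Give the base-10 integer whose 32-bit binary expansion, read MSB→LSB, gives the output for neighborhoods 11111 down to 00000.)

1204064369

  nb #####: next=.  (t=3,i=7, bit31=0)
  nb ####.: next=#  (t=0,i=0, bit30=1)
  nb ###.#: next=.  (t=0,i=1, bit29=0)
  nb ###..: next=.  (t=3,i=9, bit28=0)
  nb ##.##: next=.  (t=0,i=11, bit27=0)
  nb ##.#.: next=#  (t=0,i=2, bit26=1)
  nb ##..#: next=#  (t=2,i=7, bit25=1)
  nb ##...: next=#  (t=4,i=2, bit24=1)
  nb #.###: next=#  (t=0,i=12, bit23=1)
  nb #.##.: next=#  (t=4,i=0, bit22=1)
  nb #.#.#: next=.  (t=0,i=3, bit21=0)
  nb #.#..: next=.  (t=0,i=5, bit20=0)
  nb #..##: next=.  (t=1,i=11, bit19=0)
  nb #..#.: next=#  (t=2,i=8, bit18=1)
  nb #...#: next=.  (t=0,i=7, bit17=0)
  nb #....: next=.  (t=1,i=4, bit16=0)
  nb .####: next=#  (t=0,i=13, bit15=1)
  nb .###.: next=.  (t=1,i=13, bit14=0)
  nb .##.#: next=.  (t=0,i=10, bit13=0)
  nb .##..: next=#  (t=2,i=6, bit12=1)
  nb .#.##: next=.  (t=4,i=9, bit11=0)
  nb .#.#.: next=.  (t=0,i=4, bit10=0)
  nb .#..#: next=.  (t=1,i=10, bit9=0)
  nb .#...: next=.  (t=0,i=6, bit8=0)
  nb ..###: next=.  (t=1,i=12, bit7=0)
  nb ..##.: next=#  (t=0,i=9, bit6=1)
  nb ..#.#: next=#  (t=4,i=6, bit5=1)
  nb ..#..: next=#  (t=1,i=9, bit4=1)
  nb ...##: next=.  (t=0,i=8, bit3=0)
  nb ...#.: next=.  (t=1,i=8, bit2=0)
  nb ....#: next=.  (t=1,i=7, bit1=0)
  nb .....: next=#  (t=1,i=5, bit0=1)
  bits 01000111110001001001000001110001 = 1204064369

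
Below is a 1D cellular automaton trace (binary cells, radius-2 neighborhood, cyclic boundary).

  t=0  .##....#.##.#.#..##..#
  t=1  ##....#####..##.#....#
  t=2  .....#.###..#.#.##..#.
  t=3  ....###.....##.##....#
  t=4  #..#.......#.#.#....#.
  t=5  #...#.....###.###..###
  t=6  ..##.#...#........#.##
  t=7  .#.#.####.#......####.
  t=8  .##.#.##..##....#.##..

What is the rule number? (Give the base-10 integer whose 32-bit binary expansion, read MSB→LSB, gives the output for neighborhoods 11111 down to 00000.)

3227168044

  [31] ##### => #  t=1,i=8
  [30] ####. => #  t=1,i=9
  [29] ###.# => .  t=5,i=12
  [28] ###.. => .  t=1,i=1
  [27] ##.## => .  t=3,i=14
  [26] ##.#. => .  t=0,i=11
  [25] ##..# => .  t=0,i=19
  [24] ##... => .  t=0,i=3
  [23] #.### => .  t=2,i=7
  [22] #.##. => #  t=0,i=1
  [21] #.#.# => .  t=0,i=12
  [20] #.#.. => #  t=0,i=14
  [19] #..## => #  t=0,i=16
  [18] #..#. => .  t=0,i=20
  [17] #...# => #  t=5,i=2
  [16] #.... => .  t=0,i=4
  [15] .#### => #  t=1,i=7
  [14] .###. => .  t=1,i=0
  [13] .##.# => #  t=0,i=10
  [12] .##.. => .  t=0,i=2
  [11] .#.## => #  t=0,i=0
  [10] .#.#. => #  t=0,i=13
  [9] .#..# => .  t=0,i=15
  [8] .#... => #  t=1,i=17
  [7] ..### => .  t=1,i=6
  [6] ..##. => .  t=0,i=17
  [5] ..#.# => #  t=0,i=7
  [4] ..#.. => .  t=2,i=20
  [3] ...## => #  t=1,i=5
  [2] ...#. => #  t=0,i=6
  [1] ....# => .  t=0,i=5
  [0] ..... => .  t=2,i=1
  bits 11000000010110101010110100101100 = 3227168044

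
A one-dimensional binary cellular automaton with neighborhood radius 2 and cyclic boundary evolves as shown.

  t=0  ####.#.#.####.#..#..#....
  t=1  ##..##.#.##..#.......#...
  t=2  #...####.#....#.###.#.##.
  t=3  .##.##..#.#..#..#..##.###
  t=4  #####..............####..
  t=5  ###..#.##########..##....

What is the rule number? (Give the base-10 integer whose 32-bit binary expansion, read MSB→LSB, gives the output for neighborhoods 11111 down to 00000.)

2380440005

  nb #####: next=#  (t=4,i=2, bit31=1)
  nb ####.: next=.  (t=0,i=2, bit30=0)
  nb ###.#: next=.  (t=0,i=3, bit29=0)
  nb ###..: next=.  (t=4,i=4, bit28=0)
  nb ##.##: next=#  (t=3,i=0, bit27=1)
  nb ##.#.: next=#  (t=0,i=4, bit26=1)
  nb ##..#: next=.  (t=1,i=2, bit25=0)
  nb ##...: next=#  (t=4,i=5, bit24=1)
  nb #.###: next=#  (t=0,i=9, bit23=1)
  nb #.##.: next=#  (t=1,i=9, bit22=1)
  nb #.#.#: next=#  (t=0,i=5, bit21=1)
  nb #.#..: next=.  (t=0,i=14, bit20=0)
  nb #..##: next=.  (t=1,i=3, bit19=0)
  nb #..#.: next=.  (t=0,i=16, bit18=0)
  nb #...#: next=#  (t=1,i=23, bit17=1)
  nb #....: next=.  (t=0,i=22, bit16=0)
  nb .####: next=#  (t=0,i=1, bit15=1)
  nb .###.: next=.  (t=2,i=17, bit14=0)
  nb .##.#: next=#  (t=1,i=5, bit13=1)
  nb .##..: next=.  (t=1,i=1, bit12=0)
  nb .#.##: next=.  (t=0,i=8, bit11=0)
  nb .#.#.: next=.  (t=0,i=6, bit10=0)
  nb .#..#: next=.  (t=0,i=15, bit9=0)
  nb .#...: next=#  (t=0,i=21, bit8=1)
  nb ..###: next=#  (t=0,i=0, bit7=1)
  nb ..##.: next=#  (t=1,i=0, bit6=1)
  nb ..#.#: next=.  (t=2,i=14, bit5=0)
  nb ..#..: next=.  (t=0,i=17, bit4=0)
  nb ...##: next=.  (t=0,i=24, bit3=0)
  nb ...#.: next=#  (t=1,i=20, bit2=1)
  nb ....#: next=.  (t=0,i=23, bit1=0)
  nb .....: next=#  (t=1,i=16, bit0=1)
  bits 10001101111000101010000111000101 = 2380440005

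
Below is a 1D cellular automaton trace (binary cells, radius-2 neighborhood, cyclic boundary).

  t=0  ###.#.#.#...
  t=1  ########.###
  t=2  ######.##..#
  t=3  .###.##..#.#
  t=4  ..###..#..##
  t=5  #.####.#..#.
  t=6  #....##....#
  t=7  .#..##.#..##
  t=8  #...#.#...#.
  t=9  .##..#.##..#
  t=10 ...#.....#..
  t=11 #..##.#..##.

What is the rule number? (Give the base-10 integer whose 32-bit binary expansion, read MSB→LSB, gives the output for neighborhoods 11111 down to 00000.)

  [31] ##### => #  t=1,i=0
  [30] ####. => .  t=1,i=6
  [29] ###.# => #  t=0,i=2
  [28] ###.. => #  t=4,i=4
  [27] ##.## => #  t=1,i=8
  [26] ##.#. => #  t=0,i=3
  [25] ##..# => #  t=2,i=9
  [24] ##... => #  t=6,i=1
  [23] #.### => .  t=1,i=9
  [22] #.##. => .  t=2,i=7
  [21] #.#.# => #  t=0,i=4
  [20] #.#.. => .  t=0,i=8
  [19] #..## => .  t=2,i=10
  [18] #..#. => .  t=3,i=8
  [17] #...# => #  t=0,i=10
  [16] #.... => .  t=6,i=2
  [15] .#### => .  t=1,i=10
  [14] .###. => #  t=0,i=1
  [13] .##.# => .  t=7,i=5
  [12] .##.. => .  t=2,i=8
  [11] .#.## => .  t=3,i=0
  [10] .#.#. => #  t=0,i=5
  [9] .#..# => .  t=4,i=8
  [8] .#... => #  t=0,i=9
  [7] ..### => #  t=0,i=0
  [6] ..##. => #  t=4,i=10
  [5] ..#.# => .  t=3,i=9
  [4] ..#.. => #  t=4,i=7
  [3] ...## => #  t=0,i=11
  [2] ...#. => .  t=8,i=3
  [1] ....# => .  t=6,i=3
  [0] ..... => #  t=10,i=0
  bits 10111111001000100100010111011001 = 3206694361

3206694361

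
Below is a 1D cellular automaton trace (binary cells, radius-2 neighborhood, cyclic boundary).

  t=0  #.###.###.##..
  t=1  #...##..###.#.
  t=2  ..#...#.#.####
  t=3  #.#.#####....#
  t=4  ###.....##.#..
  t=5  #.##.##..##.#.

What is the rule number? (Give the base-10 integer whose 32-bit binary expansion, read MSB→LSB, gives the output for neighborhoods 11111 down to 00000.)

  ##### -> .   bit 31 = 0  t=3,i=6
  ####. -> .   bit 30 = 0  t=2,i=12
  ###.# -> #   bit 29 = 1  t=0,i=4
  ###.. -> #   bit 28 = 1  t=2,i=13
  ##.## -> #   bit 27 = 1  t=0,i=5
  ##.#. -> #   bit 26 = 1  t=1,i=11
  ##..# -> #   bit 25 = 1  t=0,i=12
  ##... -> #   bit 24 = 1  t=3,i=9
  #.### -> .   bit 23 = 0  t=0,i=2
  #.##. -> #   bit 22 = 1  t=0,i=10
  #.#.# -> #   bit 21 = 1  t=1,i=12
  #.#.. -> .   bit 20 = 0  t=1,i=0
  #..## -> .   bit 19 = 0  t=1,i=7
  #..#. -> .   bit 18 = 0  t=0,i=13
  #...# -> #   bit 17 = 1  t=1,i=2
  #.... -> .   bit 16 = 0  t=3,i=10
  .#### -> .   bit 15 = 0  t=2,i=11
  .###. -> .   bit 14 = 0  t=0,i=3
  .##.# -> #   bit 13 = 1  t=3,i=0
  .##.. -> .   bit 12 = 0  t=0,i=11
  .#.## -> .   bit 11 = 0  t=0,i=1
  .#.#. -> #   bit 10 = 1  t=1,i=13
  .#..# -> #   bit 9 = 1  t=4,i=12
  .#... -> .   bit 8 = 0  t=1,i=1
  ..### -> #   bit 7 = 1  t=1,i=8
  ..##. -> .   bit 6 = 0  t=1,i=4
  ..#.# -> #   bit 5 = 1  t=0,i=0
  ..#.. -> #   bit 4 = 1  t=2,i=2
  ...## -> .   bit 3 = 0  t=1,i=3
  ...#. -> #   bit 2 = 1  t=2,i=5
  ....# -> #   bit 1 = 1  t=3,i=11
  ..... -> #   bit 0 = 1  t=4,i=5
  bits 00111111011000100010011010110111 = 1063397047

1063397047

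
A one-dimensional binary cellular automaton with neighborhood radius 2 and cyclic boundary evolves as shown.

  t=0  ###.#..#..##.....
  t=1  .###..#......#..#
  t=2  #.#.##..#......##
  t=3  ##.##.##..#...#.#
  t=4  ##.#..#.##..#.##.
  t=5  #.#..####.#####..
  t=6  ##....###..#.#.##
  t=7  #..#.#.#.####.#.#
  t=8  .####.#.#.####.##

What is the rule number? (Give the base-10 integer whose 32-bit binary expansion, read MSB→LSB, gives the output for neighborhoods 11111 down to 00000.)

  #####|.  b31=0 t=5,i=12
  ####.|#  b30=1 t=5,i=7
  ###.#|#  b29=1 t=0,i=2
  ###..|.  b28=0 t=1,i=3
  ##.##|.  b27=0 t=3,i=2
  ##.#.|#  b26=1 t=0,i=3
  ##..#|#  b25=1 t=1,i=4
  ##...|.  b24=0 t=0,i=12
  #.###|.  b23=0 t=1,i=1
  #.##.|#  b22=1 t=2,i=4
  #.#.#|.  b21=0 t=2,i=2
  #.#..|.  b20=0 t=0,i=4
  #..##|.  b19=0 t=0,i=9
  #..#.|#  b18=1 t=0,i=6
  #...#|#  b17=1 t=3,i=12
  #....|#  b16=1 t=0,i=13
  .####|#  b15=1 t=5,i=6
  .###.|#  b14=1 t=0,i=1
  .##.#|.  b13=0 t=3,i=4
  .##..|.  b12=0 t=0,i=11
  .#.##|#  b11=1 t=1,i=0
  .#.#.|#  b10=1 t=5,i=1
  .#..#|.  b9=0 t=0,i=5
  .#...|.  b8=0 t=1,i=7
  ..###|.  b7=0 t=0,i=0
  ..##.|.  b6=0 t=0,i=10
  ..#.#|#  b5=1 t=1,i=16
  ..#..|.  b4=0 t=0,i=7
  ...##|#  b3=1 t=0,i=16
  ...#.|.  b2=0 t=1,i=12
  ....#|.  b1=0 t=0,i=15
  .....|.  b0=0 t=0,i=14
  bits 01100110010001111100110000101000 = 1715981352

1715981352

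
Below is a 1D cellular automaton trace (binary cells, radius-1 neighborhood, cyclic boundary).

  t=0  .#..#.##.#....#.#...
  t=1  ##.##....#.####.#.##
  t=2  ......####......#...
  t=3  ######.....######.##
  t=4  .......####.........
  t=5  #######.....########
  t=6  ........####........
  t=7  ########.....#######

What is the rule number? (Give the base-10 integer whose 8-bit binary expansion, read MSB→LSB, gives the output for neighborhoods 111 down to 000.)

  ### -> .   bit 7 = 0  t=1,i=0
  ##. -> .   bit 6 = 0  t=0,i=7
  #.# -> .   bit 5 = 0  t=0,i=5
  #.. -> .   bit 4 = 0  t=0,i=2
  .## -> .   bit 3 = 0  t=0,i=6
  .#. -> #   bit 2 = 1  t=0,i=1
  ..# -> #   bit 1 = 1  t=0,i=0
  ... -> #   bit 0 = 1  t=0,i=11
  bits 00000111 = 7

7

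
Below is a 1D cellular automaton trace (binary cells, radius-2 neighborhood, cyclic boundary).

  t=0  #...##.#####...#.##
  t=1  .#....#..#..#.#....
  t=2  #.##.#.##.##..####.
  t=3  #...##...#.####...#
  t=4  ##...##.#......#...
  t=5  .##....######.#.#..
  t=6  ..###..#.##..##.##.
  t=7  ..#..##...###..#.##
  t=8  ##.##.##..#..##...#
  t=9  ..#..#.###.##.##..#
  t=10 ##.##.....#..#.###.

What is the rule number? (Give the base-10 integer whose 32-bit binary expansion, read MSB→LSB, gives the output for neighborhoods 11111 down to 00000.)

2403144581

  [31] ##### => #  t=0,i=9
  [30] ####. => .  t=0,i=10
  [29] ###.# => .  t=2,i=17
  [28] ###.. => .  t=0,i=0
  [27] ##.## => #  t=0,i=6
  [26] ##.#. => #  t=2,i=4
  [25] ##..# => #  t=2,i=12
  [24] ##... => #  t=0,i=1
  [23] #.### => .  t=0,i=7
  [22] #.##. => .  t=2,i=2
  [21] #.#.# => #  t=2,i=0
  [20] #.#.. => #  t=1,i=14
  [19] #..## => #  t=2,i=13
  [18] #..#. => #  t=1,i=8
  [17] #...# => .  t=0,i=2
  [16] #.... => #  t=1,i=3
  [15] .#### => .  t=0,i=8
  [14] .###. => .  t=0,i=18
  [13] .##.# => .  t=0,i=5
  [12] .##.. => #  t=2,i=11
  [11] .#.## => .  t=0,i=16
  [10] .#.#. => .  t=1,i=13
  [9] .#..# => #  t=1,i=7
  [8] .#... => #  t=1,i=2
  [7] ..### => #  t=2,i=14
  [6] ..##. => .  t=0,i=4
  [5] ..#.# => .  t=0,i=15
  [4] ..#.. => .  t=1,i=1
  [3] ...## => .  t=0,i=3
  [2] ...#. => #  t=0,i=14
  [1] ....# => .  t=1,i=4
  [0] ..... => #  t=1,i=17
  bits 10001111001111010001001110000101 = 2403144581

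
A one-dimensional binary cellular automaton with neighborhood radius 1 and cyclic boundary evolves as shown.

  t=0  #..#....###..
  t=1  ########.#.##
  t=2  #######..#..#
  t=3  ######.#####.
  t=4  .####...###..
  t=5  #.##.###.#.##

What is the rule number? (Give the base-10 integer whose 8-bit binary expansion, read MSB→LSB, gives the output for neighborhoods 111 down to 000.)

151

  ###|#  b7=1 t=0,i=9
  ##.|.  b6=0 t=0,i=10
  #.#|.  b5=0 t=1,i=8
  #..|#  b4=1 t=0,i=1
  .##|.  b3=0 t=0,i=8
  .#.|#  b2=1 t=0,i=0
  ..#|#  b1=1 t=0,i=2
  ...|#  b0=1 t=0,i=5
  bits 10010111 = 151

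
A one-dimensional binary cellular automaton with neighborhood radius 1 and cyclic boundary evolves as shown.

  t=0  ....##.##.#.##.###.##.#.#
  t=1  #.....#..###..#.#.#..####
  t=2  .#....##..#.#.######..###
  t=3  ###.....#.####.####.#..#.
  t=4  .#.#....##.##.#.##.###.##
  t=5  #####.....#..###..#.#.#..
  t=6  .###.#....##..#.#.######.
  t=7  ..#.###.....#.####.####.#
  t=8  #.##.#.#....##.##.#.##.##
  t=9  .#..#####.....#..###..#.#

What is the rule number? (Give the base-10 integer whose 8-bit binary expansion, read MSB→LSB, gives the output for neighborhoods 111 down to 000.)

  ###|#  b7=1 t=0,i=16
  ##.|.  b6=0 t=0,i=5
  #.#|#  b5=1 t=0,i=6
  #..|#  b4=1 t=0,i=0
  .##|.  b3=0 t=0,i=4
  .#.|#  b2=1 t=0,i=10
  ..#|.  b1=0 t=0,i=3
  ...|.  b0=0 t=0,i=1
  bits 10110100 = 180

180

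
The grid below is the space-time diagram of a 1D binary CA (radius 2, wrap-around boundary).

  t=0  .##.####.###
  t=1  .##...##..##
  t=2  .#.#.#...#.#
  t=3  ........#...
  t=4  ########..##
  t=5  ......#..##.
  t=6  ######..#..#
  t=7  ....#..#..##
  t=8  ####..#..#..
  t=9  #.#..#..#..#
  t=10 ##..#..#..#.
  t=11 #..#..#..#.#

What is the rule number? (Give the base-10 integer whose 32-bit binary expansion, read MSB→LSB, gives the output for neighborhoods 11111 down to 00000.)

1699571855

  ##### -> .   bit 31 = 0  t=4,i=0
  ####. -> #   bit 30 = 1  t=0,i=6
  ###.# -> #   bit 29 = 1  t=0,i=7
  ###.. -> .   bit 28 = 0  t=4,i=7
  ##.## -> .   bit 27 = 0  t=0,i=0
  ##.#. -> #   bit 26 = 1  t=9,i=1
  ##..# -> .   bit 25 = 0  t=1,i=8
  ##... -> #   bit 24 = 1  t=1,i=3
  #.### -> .   bit 23 = 0  t=0,i=4
  #.##. -> #   bit 22 = 1  t=0,i=1
  #.#.# -> .   bit 21 = 0  t=2,i=1
  #.#.. -> .   bit 20 = 0  t=2,i=5
  #..## -> #   bit 19 = 1  t=1,i=9
  #..#. -> #   bit 18 = 1  t=6,i=7
  #...# -> .   bit 17 = 0  t=1,i=4
  #.... -> #   bit 16 = 1  t=3,i=10
  .#### -> .   bit 15 = 0  t=0,i=5
  .###. -> #   bit 14 = 1  t=0,i=10
  .##.# -> #   bit 13 = 1  t=0,i=2
  .##.. -> .   bit 12 = 0  t=1,i=2
  .#.## -> #   bit 11 = 1  t=10,i=11
  .#.#. -> .   bit 10 = 0  t=2,i=0
  .#..# -> .   bit 9 = 0  t=5,i=7
  .#... -> .   bit 8 = 0  t=2,i=6
  ..### -> #   bit 7 = 1  t=4,i=10
  ..##. -> .   bit 6 = 0  t=1,i=6
  ..#.# -> .   bit 5 = 0  t=2,i=9
  ..#.. -> .   bit 4 = 0  t=3,i=8
  ...## -> #   bit 3 = 1  t=1,i=5
  ...#. -> #   bit 2 = 1  t=2,i=8
  ....# -> #   bit 1 = 1  t=3,i=6
  ..... -> #   bit 0 = 1  t=3,i=0
  bits 01100101010011010110100010001111 = 1699571855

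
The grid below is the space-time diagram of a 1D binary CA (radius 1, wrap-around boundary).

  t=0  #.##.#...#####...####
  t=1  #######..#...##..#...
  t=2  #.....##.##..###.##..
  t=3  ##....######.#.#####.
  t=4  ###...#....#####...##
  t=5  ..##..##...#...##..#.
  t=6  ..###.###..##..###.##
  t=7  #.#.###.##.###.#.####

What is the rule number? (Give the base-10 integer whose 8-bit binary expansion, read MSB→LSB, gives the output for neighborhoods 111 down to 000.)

  nb ###: next=.  (t=0,i=10, bit7=0)
  nb ##.: next=#  (t=0,i=0, bit6=1)
  nb #.#: next=#  (t=0,i=1, bit5=1)
  nb #..: next=#  (t=0,i=6, bit4=1)
  nb .##: next=#  (t=0,i=2, bit3=1)
  nb .#.: next=#  (t=0,i=5, bit2=1)
  nb ..#: next=.  (t=0,i=8, bit1=0)
  nb ...: next=.  (t=0,i=7, bit0=0)
  bits 01111100 = 124

124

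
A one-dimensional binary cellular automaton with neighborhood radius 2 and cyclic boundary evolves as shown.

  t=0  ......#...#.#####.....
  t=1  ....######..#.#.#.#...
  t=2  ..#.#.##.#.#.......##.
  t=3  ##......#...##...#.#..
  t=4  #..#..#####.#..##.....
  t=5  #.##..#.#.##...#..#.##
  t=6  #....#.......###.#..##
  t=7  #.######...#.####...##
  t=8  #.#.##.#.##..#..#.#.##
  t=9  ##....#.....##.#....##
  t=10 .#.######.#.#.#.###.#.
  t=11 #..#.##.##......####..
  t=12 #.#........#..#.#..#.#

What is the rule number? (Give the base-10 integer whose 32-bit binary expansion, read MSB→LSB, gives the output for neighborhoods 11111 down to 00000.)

3028763094

  [31] ##### => #  t=0,i=14
  [30] ####. => .  t=0,i=15
  [29] ###.# => #  t=4,i=10
  [28] ###.. => #  t=0,i=16
  [27] ##.## => .  t=5,i=1
  [26] ##.#. => #  t=2,i=8
  [25] ##..# => .  t=1,i=10
  [24] ##... => .  t=0,i=17
  [23] #.### => #  t=0,i=12
  [22] #.##. => .  t=2,i=6
  [21] #.#.# => .  t=1,i=14
  [20] #.#.. => .  t=1,i=18
  [19] #..## => .  t=3,i=21
  [18] #..#. => #  t=1,i=11
  [17] #...# => #  t=0,i=8
  [16] #.... => #  t=0,i=18
  [15] .#### => .  t=0,i=13
  [14] .###. => #  t=5,i=21
  [13] .##.# => .  t=2,i=7
  [12] .##.. => .  t=2,i=20
  [11] .#.## => .  t=0,i=11
  [10] .#.#. => .  t=1,i=13
  [9] .#..# => .  t=3,i=20
  [8] .#... => #  t=0,i=7
  [7] ..### => #  t=1,i=4
  [6] ..##. => #  t=2,i=19
  [5] ..#.# => .  t=0,i=10
  [4] ..#.. => #  t=0,i=6
  [3] ...## => .  t=1,i=3
  [2] ...#. => #  t=0,i=5
  [1] ....# => #  t=0,i=4
  [0] ..... => .  t=0,i=0
  bits 10110100100001110100000111010110 = 3028763094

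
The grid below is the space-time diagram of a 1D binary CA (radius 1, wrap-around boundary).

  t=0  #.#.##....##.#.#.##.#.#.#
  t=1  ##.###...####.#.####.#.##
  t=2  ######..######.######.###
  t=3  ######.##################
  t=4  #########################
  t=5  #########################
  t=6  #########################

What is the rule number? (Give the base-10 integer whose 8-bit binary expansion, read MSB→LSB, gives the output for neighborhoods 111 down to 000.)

  ###|#  b7=1 t=1,i=0
  ##.|#  b6=1 t=0,i=0
  #.#|#  b5=1 t=0,i=1
  #..|.  b4=0 t=0,i=6
  .##|#  b3=1 t=0,i=4
  .#.|.  b2=0 t=0,i=2
  ..#|#  b1=1 t=0,i=9
  ...|.  b0=0 t=0,i=7
  bits 11101010 = 234

234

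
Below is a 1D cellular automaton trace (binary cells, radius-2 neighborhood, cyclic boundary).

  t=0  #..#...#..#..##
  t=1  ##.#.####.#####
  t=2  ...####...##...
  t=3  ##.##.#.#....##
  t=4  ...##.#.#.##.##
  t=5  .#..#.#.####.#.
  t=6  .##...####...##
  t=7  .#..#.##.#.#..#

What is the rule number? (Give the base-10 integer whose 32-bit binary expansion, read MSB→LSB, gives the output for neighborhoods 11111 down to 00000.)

318499479

  ##### -> .   bit 31 = 0  t=1,i=12
  ####. -> .   bit 30 = 0  t=1,i=0
  ###.# -> .   bit 29 = 0  t=1,i=1
  ###.. -> #   bit 28 = 1  t=0,i=0
  ##.## -> .   bit 27 = 0  t=1,i=9
  ##.#. -> .   bit 26 = 0  t=1,i=2
  ##..# -> #   bit 25 = 1  t=0,i=1
  ##... -> .   bit 24 = 0  t=2,i=7
  #.### -> #   bit 23 = 1  t=1,i=5
  #.##. -> #   bit 22 = 1  t=3,i=3
  #.#.# -> #   bit 21 = 1  t=1,i=3
  #.#.. -> #   bit 20 = 1  t=3,i=8
  #..## -> #   bit 19 = 1  t=0,i=12
  #..#. -> .   bit 18 = 0  t=0,i=2
  #...# -> #   bit 17 = 1  t=0,i=5
  #.... -> #   bit 16 = 1  t=2,i=13
  .#### -> #   bit 15 = 1  t=1,i=6
  .###. -> #   bit 14 = 1  t=0,i=14
  .##.# -> #   bit 13 = 1  t=3,i=4
  .##.. -> .   bit 12 = 0  t=2,i=11
  .#.## -> #   bit 11 = 1  t=1,i=4
  .#.#. -> .   bit 10 = 0  t=3,i=7
  .#..# -> #   bit 9 = 1  t=0,i=8
  .#... -> .   bit 8 = 0  t=0,i=4
  ..### -> #   bit 7 = 1  t=0,i=13
  ..##. -> .   bit 6 = 0  t=2,i=10
  ..#.# -> .   bit 5 = 0  t=5,i=4
  ..#.. -> #   bit 4 = 1  t=0,i=3
  ...## -> .   bit 3 = 0  t=2,i=2
  ...#. -> #   bit 2 = 1  t=0,i=6
  ....# -> #   bit 1 = 1  t=2,i=1
  ..... -> #   bit 0 = 1  t=2,i=0
  bits 00010010111110111110101010010111 = 318499479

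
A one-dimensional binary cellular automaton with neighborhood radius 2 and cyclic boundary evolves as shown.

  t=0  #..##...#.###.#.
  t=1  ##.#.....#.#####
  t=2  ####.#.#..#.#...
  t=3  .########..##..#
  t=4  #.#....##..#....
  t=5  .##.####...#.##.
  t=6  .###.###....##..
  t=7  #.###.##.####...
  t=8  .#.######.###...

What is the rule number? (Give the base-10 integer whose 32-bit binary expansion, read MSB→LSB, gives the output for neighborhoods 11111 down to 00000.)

  #####|.  b31=0 t=1,i=13
  ####.|#  b30=1 t=1,i=0
  ###.#|#  b29=1 t=0,i=12
  ###..|#  b28=1 t=3,i=8
  ##.##|#  b27=1 t=5,i=3
  ##.#.|#  b26=1 t=0,i=13
  ##..#|.  b25=0 t=3,i=9
  ##...|.  b24=0 t=0,i=5
  #.###|.  b23=0 t=0,i=10
  #.##.|#  b22=1 t=5,i=13
  #.#.#|#  b21=1 t=0,i=14
  #.#..|#  b20=1 t=0,i=0
  #..##|.  b19=0 t=0,i=2
  #..#.|.  b18=0 t=2,i=9
  #...#|.  b17=0 t=0,i=6
  #....|#  b16=1 t=1,i=5
  .####|#  b15=1 t=1,i=12
  .###.|#  b14=1 t=0,i=11
  .##.#|#  b13=1 t=5,i=2
  .##..|.  b12=0 t=0,i=4
  .#.##|#  b11=1 t=0,i=9
  .#.#.|#  b10=1 t=0,i=15
  .#..#|#  b9=1 t=0,i=1
  .#...|.  b8=0 t=1,i=4
  ..###|.  b7=0 t=2,i=0
  ..##.|#  b6=1 t=0,i=3
  ..#.#|.  b5=0 t=0,i=8
  ..#..|#  b4=1 t=4,i=11
  ...##|#  b3=1 t=2,i=15
  ...#.|.  b2=0 t=0,i=7
  ....#|#  b1=1 t=1,i=7
  .....|.  b0=0 t=1,i=6
  bits 01111100011100011110111001011010 = 2087841370

2087841370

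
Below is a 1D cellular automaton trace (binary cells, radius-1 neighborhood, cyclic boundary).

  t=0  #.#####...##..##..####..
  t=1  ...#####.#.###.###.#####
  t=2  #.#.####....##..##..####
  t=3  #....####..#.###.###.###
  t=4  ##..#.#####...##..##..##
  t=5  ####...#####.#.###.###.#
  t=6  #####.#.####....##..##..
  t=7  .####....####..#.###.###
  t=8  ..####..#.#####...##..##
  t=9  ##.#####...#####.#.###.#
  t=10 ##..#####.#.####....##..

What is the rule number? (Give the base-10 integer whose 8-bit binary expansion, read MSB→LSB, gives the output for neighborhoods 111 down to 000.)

210

  ###|#  b7=1 t=0,i=3
  ##.|#  b6=1 t=0,i=6
  #.#|.  b5=0 t=0,i=1
  #..|#  b4=1 t=0,i=7
  .##|.  b3=0 t=0,i=2
  .#.|.  b2=0 t=0,i=0
  ..#|#  b1=1 t=0,i=9
  ...|.  b0=0 t=0,i=8
  bits 11010010 = 210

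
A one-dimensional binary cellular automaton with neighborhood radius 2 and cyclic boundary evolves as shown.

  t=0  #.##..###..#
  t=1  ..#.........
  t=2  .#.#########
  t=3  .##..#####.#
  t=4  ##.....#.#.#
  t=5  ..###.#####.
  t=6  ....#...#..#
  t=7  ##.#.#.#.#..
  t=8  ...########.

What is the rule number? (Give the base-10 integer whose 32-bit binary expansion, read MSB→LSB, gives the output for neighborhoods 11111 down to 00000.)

  #####|#  b31=1 t=2,i=5
  ####.|.  b30=0 t=2,i=10
  ###.#|#  b29=1 t=2,i=11
  ###..|.  b28=0 t=0,i=8
  ##.##|.  b27=0 t=0,i=1
  ##.#.|.  b26=0 t=2,i=0
  ##..#|.  b25=0 t=0,i=4
  ##...|#  b24=1 t=4,i=2
  #.###|.  b23=0 t=2,i=3
  #.##.|#  b22=1 t=0,i=2
  #.#.#|#  b21=1 t=2,i=1
  #.#..|#  b20=1 t=7,i=9
  #..##|.  b19=0 t=0,i=5
  #..#.|.  b18=0 t=6,i=10
  #...#|.  b17=0 t=5,i=0
  #....|#  b16=1 t=1,i=4
  .####|.  b15=0 t=2,i=4
  .###.|.  b14=0 t=0,i=7
  .##.#|.  b13=0 t=0,i=0
  .##..|.  b12=0 t=0,i=3
  .#.##|#  b11=1 t=2,i=2
  .#.#.|#  b10=1 t=4,i=8
  .#..#|#  b9=1 t=6,i=9
  .#...|#  b8=1 t=1,i=3
  ..###|.  b7=0 t=0,i=6
  ..##.|.  b6=0 t=0,i=11
  ..#.#|#  b5=1 t=4,i=7
  ..#..|.  b4=0 t=1,i=2
  ...##|.  b3=0 t=5,i=1
  ...#.|#  b2=1 t=1,i=1
  ....#|.  b1=0 t=1,i=0
  .....|#  b0=1 t=1,i=5
  bits 10100001011100010000111100100101 = 2708541221

2708541221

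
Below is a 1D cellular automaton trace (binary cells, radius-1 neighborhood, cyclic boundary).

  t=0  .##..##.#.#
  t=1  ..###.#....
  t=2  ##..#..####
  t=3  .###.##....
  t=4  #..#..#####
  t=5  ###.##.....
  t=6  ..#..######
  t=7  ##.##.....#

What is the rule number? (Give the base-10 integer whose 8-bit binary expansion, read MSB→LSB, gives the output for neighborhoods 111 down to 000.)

83

  ###|.  b7=0 t=1,i=3
  ##.|#  b6=1 t=0,i=2
  #.#|.  b5=0 t=0,i=0
  #..|#  b4=1 t=0,i=3
  .##|.  b3=0 t=0,i=1
  .#.|.  b2=0 t=0,i=8
  ..#|#  b1=1 t=0,i=4
  ...|#  b0=1 t=1,i=0
  bits 01010011 = 83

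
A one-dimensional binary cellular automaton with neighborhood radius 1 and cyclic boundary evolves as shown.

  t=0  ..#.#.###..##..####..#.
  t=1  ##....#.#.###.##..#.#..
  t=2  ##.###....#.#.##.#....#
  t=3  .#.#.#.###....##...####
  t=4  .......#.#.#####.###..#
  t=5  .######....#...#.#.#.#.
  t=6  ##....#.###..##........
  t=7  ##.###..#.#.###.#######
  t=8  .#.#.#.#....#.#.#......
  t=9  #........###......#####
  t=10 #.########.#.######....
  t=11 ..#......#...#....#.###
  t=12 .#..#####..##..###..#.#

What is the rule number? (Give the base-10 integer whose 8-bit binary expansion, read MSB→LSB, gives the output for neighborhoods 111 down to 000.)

  ###|.  b7=0 t=0,i=7
  ##.|#  b6=1 t=0,i=8
  #.#|.  b5=0 t=0,i=3
  #..|.  b4=0 t=0,i=9
  .##|#  b3=1 t=0,i=6
  .#.|.  b2=0 t=0,i=2
  ..#|#  b1=1 t=0,i=1
  ...|#  b0=1 t=0,i=0
  bits 01001011 = 75

75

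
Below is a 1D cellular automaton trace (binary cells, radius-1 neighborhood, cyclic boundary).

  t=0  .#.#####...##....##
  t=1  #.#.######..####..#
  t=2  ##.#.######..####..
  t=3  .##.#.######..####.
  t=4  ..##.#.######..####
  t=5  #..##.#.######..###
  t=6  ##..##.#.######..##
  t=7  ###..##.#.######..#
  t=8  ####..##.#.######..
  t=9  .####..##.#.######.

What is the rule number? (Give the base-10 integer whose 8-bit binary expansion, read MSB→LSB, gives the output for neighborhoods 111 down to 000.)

  ### -> #   bit 7 = 1  t=0,i=4
  ##. -> #   bit 6 = 1  t=0,i=7
  #.# -> #   bit 5 = 1  t=0,i=0
  #.. -> #   bit 4 = 1  t=0,i=8
  .## -> .   bit 3 = 0  t=0,i=3
  .#. -> .   bit 2 = 0  t=0,i=1
  ..# -> .   bit 1 = 0  t=0,i=10
  ... -> #   bit 0 = 1  t=0,i=9
  bits 11110001 = 241

241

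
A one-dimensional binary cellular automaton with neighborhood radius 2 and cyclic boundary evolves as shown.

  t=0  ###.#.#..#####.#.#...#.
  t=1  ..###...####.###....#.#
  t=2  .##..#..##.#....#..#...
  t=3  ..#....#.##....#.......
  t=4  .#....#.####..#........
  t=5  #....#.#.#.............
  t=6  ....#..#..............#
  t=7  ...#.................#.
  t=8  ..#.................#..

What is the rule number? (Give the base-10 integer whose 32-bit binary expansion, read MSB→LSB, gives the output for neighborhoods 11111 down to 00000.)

  nb #####: next=#  (t=0,i=11, bit31=1)
  nb ####.: next=.  (t=0,i=12, bit30=0)
  nb ###.#: next=#  (t=0,i=2, bit29=1)
  nb ###..: next=.  (t=1,i=4, bit28=0)
  nb ##.##: next=.  (t=1,i=12, bit27=0)
  nb ##.#.: next=#  (t=0,i=3, bit26=1)
  nb ##..#: next=.  (t=2,i=3, bit25=0)
  nb ##...: next=#  (t=1,i=5, bit24=1)
  nb #.###: next=.  (t=0,i=0, bit23=0)
  nb #.##.: next=#  (t=3,i=9, bit22=1)
  nb #.#.#: next=#  (t=0,i=4, bit21=1)
  nb #.#..: next=.  (t=0,i=6, bit20=0)
  nb #..##: next=#  (t=0,i=8, bit19=1)
  nb #..#.: next=.  (t=2,i=4, bit18=0)
  nb #...#: next=.  (t=0,i=19, bit17=0)
  nb #....: next=.  (t=1,i=17, bit16=0)
  nb .####: next=#  (t=0,i=10, bit15=1)
  nb .###.: next=.  (t=0,i=1, bit14=0)
  nb .##.#: next=#  (t=2,i=9, bit13=1)
  nb .##..: next=#  (t=2,i=2, bit12=1)
  nb .#.##: next=#  (t=0,i=22, bit11=1)
  nb .#.#.: next=.  (t=0,i=5, bit10=0)
  nb .#..#: next=.  (t=0,i=7, bit9=0)
  nb .#...: next=.  (t=0,i=18, bit8=0)
  nb ..###: next=#  (t=0,i=9, bit7=1)
  nb ..##.: next=.  (t=2,i=1, bit6=0)
  nb ..#.#: next=.  (t=0,i=21, bit5=0)
  nb ..#..: next=.  (t=2,i=5, bit4=0)
  nb ...##: next=.  (t=1,i=7, bit3=0)
  nb ...#.: next=#  (t=0,i=20, bit2=1)
  nb ....#: next=.  (t=1,i=18, bit1=0)
  nb .....: next=.  (t=3,i=18, bit0=0)
  bits 10100101011010001011100010000100 = 2775103620

2775103620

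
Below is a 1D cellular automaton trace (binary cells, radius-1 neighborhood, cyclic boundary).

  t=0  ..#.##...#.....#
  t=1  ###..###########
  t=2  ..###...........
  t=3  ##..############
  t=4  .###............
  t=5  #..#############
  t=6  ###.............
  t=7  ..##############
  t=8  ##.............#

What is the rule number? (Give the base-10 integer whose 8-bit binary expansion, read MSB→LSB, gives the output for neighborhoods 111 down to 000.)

87

  [7] ### => .  t=1,i=0
  [6] ##. => #  t=0,i=5
  [5] #.# => .  t=0,i=3
  [4] #.. => #  t=0,i=0
  [3] .## => .  t=0,i=4
  [2] .#. => #  t=0,i=2
  [1] ..# => #  t=0,i=1
  [0] ... => #  t=0,i=7
  bits 01010111 = 87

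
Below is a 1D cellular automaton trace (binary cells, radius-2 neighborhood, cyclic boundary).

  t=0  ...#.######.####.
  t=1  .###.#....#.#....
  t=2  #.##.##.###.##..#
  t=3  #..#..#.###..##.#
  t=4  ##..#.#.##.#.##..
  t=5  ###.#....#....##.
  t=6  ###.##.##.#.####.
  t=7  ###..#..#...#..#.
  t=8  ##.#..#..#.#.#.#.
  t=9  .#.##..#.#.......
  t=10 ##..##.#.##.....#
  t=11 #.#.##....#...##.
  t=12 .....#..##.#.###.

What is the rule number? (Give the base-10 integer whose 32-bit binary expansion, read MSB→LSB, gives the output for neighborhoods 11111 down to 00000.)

579892078

  nb #####: next=.  (t=0,i=7, bit31=0)
  nb ####.: next=.  (t=0,i=9, bit30=0)
  nb ###.#: next=#  (t=0,i=10, bit29=1)
  nb ###..: next=.  (t=0,i=15, bit28=0)
  nb ##.##: next=.  (t=0,i=11, bit27=0)
  nb ##.#.: next=.  (t=1,i=4, bit26=0)
  nb ##..#: next=#  (t=2,i=14, bit25=1)
  nb ##...: next=.  (t=0,i=16, bit24=0)
  nb #.###: next=#  (t=0,i=5, bit23=1)
  nb #.##.: next=.  (t=2,i=2, bit22=0)
  nb #.#.#: next=.  (t=4,i=6, bit21=0)
  nb #.#..: next=#  (t=1,i=5, bit20=1)
  nb #..##: next=.  (t=2,i=15, bit19=0)
  nb #..#.: next=.  (t=3,i=2, bit18=0)
  nb #...#: next=.  (t=7,i=10, bit17=0)
  nb #....: next=.  (t=0,i=0, bit16=0)
  nb .####: next=.  (t=0,i=6, bit15=0)
  nb .###.: next=#  (t=1,i=2, bit14=1)
  nb .##.#: next=#  (t=2,i=0, bit13=1)
  nb .##..: next=#  (t=2,i=13, bit12=1)
  nb .#.##: next=.  (t=0,i=4, bit11=0)
  nb .#.#.: next=.  (t=1,i=11, bit10=0)
  nb .#..#: next=#  (t=3,i=4, bit9=1)
  nb .#...: next=#  (t=1,i=6, bit8=1)
  nb ..###: next=.  (t=1,i=1, bit7=0)
  nb ..##.: next=#  (t=2,i=16, bit6=1)
  nb ..#.#: next=#  (t=0,i=3, bit5=1)
  nb ..#..: next=.  (t=3,i=3, bit4=0)
  nb ...##: next=#  (t=1,i=0, bit3=1)
  nb ...#.: next=#  (t=0,i=2, bit2=1)
  nb ....#: next=#  (t=0,i=1, bit1=1)
  nb .....: next=.  (t=1,i=15, bit0=0)
  bits 00100010100100000111001101101110 = 579892078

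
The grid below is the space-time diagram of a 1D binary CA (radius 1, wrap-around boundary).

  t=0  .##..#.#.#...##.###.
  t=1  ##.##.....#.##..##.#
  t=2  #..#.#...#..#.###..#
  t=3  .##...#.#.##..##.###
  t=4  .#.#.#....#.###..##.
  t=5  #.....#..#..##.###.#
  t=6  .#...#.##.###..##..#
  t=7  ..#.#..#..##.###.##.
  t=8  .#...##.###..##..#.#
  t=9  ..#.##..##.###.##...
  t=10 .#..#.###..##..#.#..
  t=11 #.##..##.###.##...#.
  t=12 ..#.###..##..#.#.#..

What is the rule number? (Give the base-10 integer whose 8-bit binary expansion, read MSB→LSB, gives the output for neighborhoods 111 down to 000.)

  ###|#  b7=1 t=0,i=17
  ##.|.  b6=0 t=0,i=2
  #.#|.  b5=0 t=0,i=6
  #..|#  b4=1 t=0,i=3
  .##|#  b3=1 t=0,i=1
  .#.|.  b2=0 t=0,i=5
  ..#|#  b1=1 t=0,i=0
  ...|.  b0=0 t=0,i=11
  bits 10011010 = 154

154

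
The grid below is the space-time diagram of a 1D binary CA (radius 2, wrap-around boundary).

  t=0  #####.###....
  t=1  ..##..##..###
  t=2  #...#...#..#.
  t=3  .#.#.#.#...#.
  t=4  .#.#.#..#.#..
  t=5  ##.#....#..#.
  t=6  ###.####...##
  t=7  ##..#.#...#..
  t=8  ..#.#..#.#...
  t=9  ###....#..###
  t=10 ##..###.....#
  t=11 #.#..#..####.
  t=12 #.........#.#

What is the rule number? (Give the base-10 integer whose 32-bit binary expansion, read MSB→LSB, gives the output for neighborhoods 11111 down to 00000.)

3336661295

  #####|#  b31=1 t=0,i=2
  ####.|#  b30=1 t=0,i=3
  ###.#|.  b29=0 t=0,i=4
  ###..|.  b28=0 t=0,i=8
  ##.##|.  b27=0 t=0,i=5
  ##.#.|#  b26=1 t=5,i=2
  ##..#|#  b25=1 t=1,i=0
  ##...|.  b24=0 t=0,i=9
  #.###|#  b23=1 t=0,i=6
  #.##.|#  b22=1 t=5,i=0
  #.#.#|#  b21=1 t=3,i=3
  #.#..|.  b20=0 t=2,i=0
  #..##|.  b19=0 t=1,i=1
  #..#.|.  b18=0 t=2,i=10
  #...#|.  b17=0 t=2,i=2
  #....|#  b16=1 t=0,i=10
  .####|.  b15=0 t=0,i=1
  .###.|#  b14=1 t=0,i=7
  .##.#|#  b13=1 t=5,i=1
  .##..|.  b12=0 t=1,i=3
  .#.##|#  b11=1 t=5,i=12
  .#.#.|.  b10=0 t=2,i=12
  .#..#|.  b9=0 t=2,i=9
  .#...|#  b8=1 t=2,i=1
  ..###|.  b7=0 t=0,i=0
  ..##.|.  b6=0 t=1,i=2
  ..#.#|#  b5=1 t=2,i=11
  ..#..|.  b4=0 t=2,i=4
  ...##|#  b3=1 t=0,i=12
  ...#.|#  b2=1 t=2,i=3
  ....#|#  b1=1 t=0,i=11
  .....|#  b0=1 t=8,i=12
  bits 11000110111000010110100100101111 = 3336661295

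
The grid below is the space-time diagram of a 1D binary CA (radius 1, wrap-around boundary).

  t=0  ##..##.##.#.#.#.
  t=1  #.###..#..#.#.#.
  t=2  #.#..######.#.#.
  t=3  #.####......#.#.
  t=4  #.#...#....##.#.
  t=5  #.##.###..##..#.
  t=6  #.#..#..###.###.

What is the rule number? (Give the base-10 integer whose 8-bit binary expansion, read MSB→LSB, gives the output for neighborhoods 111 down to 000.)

  ###|.  b7=0 t=1,i=3
  ##.|.  b6=0 t=0,i=1
  #.#|.  b5=0 t=0,i=6
  #..|#  b4=1 t=0,i=2
  .##|#  b3=1 t=0,i=0
  .#.|#  b2=1 t=0,i=10
  ..#|#  b1=1 t=0,i=3
  ...|.  b0=0 t=3,i=7
  bits 00011110 = 30

30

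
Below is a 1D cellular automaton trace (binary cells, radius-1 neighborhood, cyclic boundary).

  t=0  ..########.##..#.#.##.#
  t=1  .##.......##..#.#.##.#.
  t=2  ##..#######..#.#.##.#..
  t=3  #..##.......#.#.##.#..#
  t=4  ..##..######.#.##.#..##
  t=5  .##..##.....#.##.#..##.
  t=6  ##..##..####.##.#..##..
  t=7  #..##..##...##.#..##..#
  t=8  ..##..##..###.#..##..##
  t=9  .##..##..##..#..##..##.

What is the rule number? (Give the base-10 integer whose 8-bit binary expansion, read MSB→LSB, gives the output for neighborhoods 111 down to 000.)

43

  nb ###: next=.  (t=0,i=3, bit7=0)
  nb ##.: next=.  (t=0,i=9, bit6=0)
  nb #.#: next=#  (t=0,i=10, bit5=1)
  nb #..: next=.  (t=0,i=0, bit4=0)
  nb .##: next=#  (t=0,i=2, bit3=1)
  nb .#.: next=.  (t=0,i=15, bit2=0)
  nb ..#: next=#  (t=0,i=1, bit1=1)
  nb ...: next=#  (t=1,i=4, bit0=1)
  bits 00101011 = 43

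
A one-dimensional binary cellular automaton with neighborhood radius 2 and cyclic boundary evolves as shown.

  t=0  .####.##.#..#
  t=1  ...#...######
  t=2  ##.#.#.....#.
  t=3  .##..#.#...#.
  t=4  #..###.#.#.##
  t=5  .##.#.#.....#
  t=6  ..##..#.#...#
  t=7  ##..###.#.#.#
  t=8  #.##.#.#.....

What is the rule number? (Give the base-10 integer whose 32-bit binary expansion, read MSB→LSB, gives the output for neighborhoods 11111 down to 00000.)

1193239088

  [31] ##### => .  t=1,i=9
  [30] ####. => #  t=0,i=3
  [29] ###.# => .  t=0,i=4
  [28] ###.. => .  t=1,i=12
  [27] ##.## => .  t=0,i=5
  [26] ##.#. => #  t=0,i=8
  [25] ##..# => #  t=3,i=3
  [24] ##... => #  t=1,i=0
  [23] #.### => .  t=0,i=1
  [22] #.##. => .  t=0,i=6
  [21] #.#.# => .  t=2,i=3
  [20] #.#.. => #  t=0,i=9
  [19] #..## => #  t=3,i=0
  [18] #..#. => #  t=0,i=11
  [17] #...# => #  t=1,i=1
  [16] #.... => #  t=2,i=7
  [15] .#### => .  t=0,i=2
  [14] .###. => #  t=4,i=4
  [13] .##.# => #  t=0,i=7
  [12] .##.. => .  t=3,i=2
  [11] .#.## => .  t=0,i=0
  [10] .#.#. => .  t=2,i=4
  [9] .#..# => #  t=0,i=10
  [8] .#... => .  t=1,i=4
  [7] ..### => .  t=1,i=7
  [6] ..##. => .  t=3,i=1
  [5] ..#.# => #  t=0,i=12
  [4] ..#.. => #  t=1,i=3
  [3] ...## => .  t=1,i=6
  [2] ...#. => .  t=1,i=2
  [1] ....# => .  t=2,i=9
  [0] ..... => .  t=2,i=8
  bits 01000111000111110110001000110000 = 1193239088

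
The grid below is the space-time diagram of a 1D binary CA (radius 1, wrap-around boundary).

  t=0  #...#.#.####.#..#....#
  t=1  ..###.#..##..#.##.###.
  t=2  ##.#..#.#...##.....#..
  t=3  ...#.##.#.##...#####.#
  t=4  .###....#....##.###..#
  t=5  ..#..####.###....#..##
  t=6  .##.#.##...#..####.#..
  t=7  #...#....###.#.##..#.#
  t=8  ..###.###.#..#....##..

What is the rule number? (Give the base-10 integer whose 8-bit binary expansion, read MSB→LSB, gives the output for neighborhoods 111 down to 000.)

  [7] ### => #  t=0,i=9
  [6] ##. => .  t=0,i=0
  [5] #.# => .  t=0,i=5
  [4] #.. => .  t=0,i=1
  [3] .## => .  t=0,i=8
  [2] .#. => #  t=0,i=4
  [1] ..# => #  t=0,i=3
  [0] ... => #  t=0,i=2
  bits 10000111 = 135

135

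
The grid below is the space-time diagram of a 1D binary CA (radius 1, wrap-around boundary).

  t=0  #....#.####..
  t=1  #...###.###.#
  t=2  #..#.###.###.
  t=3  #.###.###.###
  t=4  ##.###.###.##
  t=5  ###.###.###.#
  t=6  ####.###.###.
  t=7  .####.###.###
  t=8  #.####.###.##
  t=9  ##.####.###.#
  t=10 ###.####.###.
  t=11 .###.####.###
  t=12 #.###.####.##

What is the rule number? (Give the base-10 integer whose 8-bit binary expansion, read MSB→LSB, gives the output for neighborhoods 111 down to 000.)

230

  [7] ### => #  t=0,i=8
  [6] ##. => #  t=0,i=10
  [5] #.# => #  t=0,i=6
  [4] #.. => .  t=0,i=1
  [3] .## => .  t=0,i=7
  [2] .#. => #  t=0,i=0
  [1] ..# => #  t=0,i=4
  [0] ... => .  t=0,i=2
  bits 11100110 = 230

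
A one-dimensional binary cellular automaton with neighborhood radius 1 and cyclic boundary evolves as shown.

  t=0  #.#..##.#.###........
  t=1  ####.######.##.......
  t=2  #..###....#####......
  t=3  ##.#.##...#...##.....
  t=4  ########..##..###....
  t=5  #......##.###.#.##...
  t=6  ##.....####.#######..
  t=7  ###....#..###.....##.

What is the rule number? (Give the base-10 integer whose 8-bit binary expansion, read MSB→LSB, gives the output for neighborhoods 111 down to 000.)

124

  ###|.  b7=0 t=0,i=11
  ##.|#  b6=1 t=0,i=6
  #.#|#  b5=1 t=0,i=1
  #..|#  b4=1 t=0,i=3
  .##|#  b3=1 t=0,i=5
  .#.|#  b2=1 t=0,i=0
  ..#|.  b1=0 t=0,i=4
  ...|.  b0=0 t=0,i=14
  bits 01111100 = 124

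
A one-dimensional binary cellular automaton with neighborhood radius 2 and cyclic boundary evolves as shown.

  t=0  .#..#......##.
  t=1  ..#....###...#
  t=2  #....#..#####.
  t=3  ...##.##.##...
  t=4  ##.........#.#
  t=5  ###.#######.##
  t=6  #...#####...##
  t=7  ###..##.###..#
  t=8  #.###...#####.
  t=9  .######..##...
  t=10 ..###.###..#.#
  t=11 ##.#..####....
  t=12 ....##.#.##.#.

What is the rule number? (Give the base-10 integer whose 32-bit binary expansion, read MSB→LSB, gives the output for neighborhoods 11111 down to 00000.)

  #####|#  b31=1 t=2,i=10
  ####.|.  b30=0 t=2,i=11
  ###.#|.  b29=0 t=2,i=12
  ###..|#  b28=1 t=1,i=9
  ##.##|.  b27=0 t=3,i=5
  ##.#.|.  b26=0 t=2,i=13
  ##..#|#  b25=1 t=0,i=13
  ##...|#  b24=1 t=1,i=10
  #.###|#  b23=1 t=4,i=13
  #.##.|.  b22=0 t=3,i=6
  #.#.#|.  b21=0 t=8,i=0
  #.#..|.  b20=0 t=2,i=0
  #..##|#  b19=1 t=2,i=7
  #..#.|.  b18=0 t=0,i=0
  #...#|#  b17=1 t=1,i=11
  #....|.  b16=0 t=0,i=6
  .####|#  b15=1 t=2,i=9
  .###.|#  b14=1 t=1,i=8
  .##.#|.  b13=0 t=3,i=4
  .##..|.  b12=0 t=0,i=12
  .#.##|#  b11=1 t=4,i=12
  .#.#.|.  b10=0 t=10,i=12
  .#..#|#  b9=1 t=0,i=2
  .#...|.  b8=0 t=0,i=5
  ..###|.  b7=0 t=1,i=7
  ..##.|.  b6=0 t=0,i=11
  ..#.#|.  b5=0 t=4,i=11
  ..#..|.  b4=0 t=0,i=1
  ...##|.  b3=0 t=0,i=10
  ...#.|#  b2=1 t=1,i=12
  ....#|#  b1=1 t=0,i=9
  .....|#  b0=1 t=0,i=7
  bits 10010011100010101100101000000111 = 2475346439

2475346439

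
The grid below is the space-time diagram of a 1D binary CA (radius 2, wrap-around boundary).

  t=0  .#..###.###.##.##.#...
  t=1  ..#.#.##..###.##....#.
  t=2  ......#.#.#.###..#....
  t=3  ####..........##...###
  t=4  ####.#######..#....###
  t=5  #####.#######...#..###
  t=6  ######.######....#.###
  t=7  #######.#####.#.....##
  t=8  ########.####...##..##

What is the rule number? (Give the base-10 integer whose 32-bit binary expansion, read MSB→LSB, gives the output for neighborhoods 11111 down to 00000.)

4198597313

  #####|#  b31=1 t=3,i=0
  ####.|#  b30=1 t=3,i=2
  ###.#|#  b29=1 t=0,i=6
  ###..|#  b28=1 t=2,i=14
  ##.##|#  b27=1 t=0,i=7
  ##.#.|.  b26=0 t=0,i=17
  ##..#|#  b25=1 t=1,i=8
  ##...|.  b24=0 t=1,i=16
  #.###|.  b23=0 t=0,i=8
  #.##.|#  b22=1 t=0,i=12
  #.#.#|.  b21=0 t=1,i=4
  #.#..|.  b20=0 t=0,i=18
  #..##|.  b19=0 t=0,i=3
  #..#.|.  b18=0 t=2,i=16
  #...#|.  b17=0 t=1,i=0
  #....|#  b16=1 t=0,i=20
  .####|#  b15=1 t=3,i=20
  .###.|.  b14=0 t=0,i=5
  .##.#|.  b13=0 t=0,i=13
  .##..|.  b12=0 t=1,i=7
  .#.##|.  b11=0 t=1,i=5
  .#.#.|.  b10=0 t=1,i=3
  .#..#|#  b9=1 t=0,i=2
  .#...|.  b8=0 t=0,i=19
  ..###|#  b7=1 t=0,i=4
  ..##.|#  b6=1 t=3,i=14
  ..#.#|.  b5=0 t=1,i=2
  ..#..|.  b4=0 t=0,i=1
  ...##|.  b3=0 t=3,i=13
  ...#.|.  b2=0 t=0,i=0
  ....#|.  b1=0 t=0,i=21
  .....|#  b0=1 t=2,i=0
  bits 11111010010000011000001011000001 = 4198597313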